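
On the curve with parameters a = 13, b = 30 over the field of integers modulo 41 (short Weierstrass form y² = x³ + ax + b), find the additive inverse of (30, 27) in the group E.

-(30, 27) = (30, -27 mod 41) = (30, 14).

(30, 14)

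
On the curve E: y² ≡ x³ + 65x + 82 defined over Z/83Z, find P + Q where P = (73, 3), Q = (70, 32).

(73, 3) + (70, 32). λ = (32 - 3)/(70 - 73) ≡ 29/80 mod 83. 80⁻¹ ≡ 55 (mod 83) since 80·55 = 4400 ≡ 1, so λ ≡ 18.
  x = λ² - 73 - 70 = 324 - 143 ≡ 15; y = λ·(73 - 15) - 3 ≡ 45. → (15, 45)

(15, 45)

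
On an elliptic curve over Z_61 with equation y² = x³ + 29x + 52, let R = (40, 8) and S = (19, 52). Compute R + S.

(40, 8) + (19, 52). λ = (52 - 8)/(19 - 40) ≡ 44/40 mod 61. 40⁻¹ ≡ 29 (mod 61), so λ ≡ 56.
  x = λ² - 40 - 19 = 3136 - 59 ≡ 27; y = λ·(40 - 27) - 8 ≡ 49. → (27, 49)

(27, 49)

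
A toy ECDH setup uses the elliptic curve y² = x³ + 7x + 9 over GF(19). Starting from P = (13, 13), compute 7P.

Repeated addition: build up to 7P.
2P: tangent at (13, 13): λ = (3·13² + 7)/(2·13) ≡ 1/7. 7⁻¹ ≡ 11 (mod 19) since 7·11 = 77 ≡ 1, so λ ≡ 1·11 ≡ 11.
  x = λ² - 13 - 13 = 121 - 26 ≡ 0; y = λ·(13 - 0) - 13 ≡ 16. → (0, 16)
3P: (0, 16) + (13, 13). λ = (13 - 16)/(13 - 0) ≡ 16/13 mod 19. 13⁻¹ ≡ 3 (mod 19) since 13·3 = 39 ≡ 1, so λ ≡ 10.
  x = λ² - 0 - 13 = 100 - 13 ≡ 11; y = λ·(0 - 11) - 16 ≡ 7. → (11, 7)
4P: (11, 7) + (13, 13). λ = (13 - 7)/(13 - 11) ≡ 6/2 mod 19. 2⁻¹ ≡ 10 (mod 19), so λ ≡ 3.
  x = λ² - 11 - 13 = 9 - 24 ≡ 4; y = λ·(11 - 4) - 7 ≡ 14. → (4, 14)
5P: (4, 14) + (13, 13). λ = (13 - 14)/(13 - 4) ≡ 18/9 mod 19. 9⁻¹ ≡ 17 (mod 19), so λ ≡ 2.
  x = λ² - 4 - 13 = 4 - 17 ≡ 6; y = λ·(4 - 6) - 14 ≡ 1. → (6, 1)
6P: (6, 1) + (13, 13). λ = (13 - 1)/(13 - 6) ≡ 12/7 mod 19. 7⁻¹ ≡ 11 (mod 19) since 7·11 = 77 ≡ 1, so λ ≡ 18.
  x = λ² - 6 - 13 = 324 - 19 ≡ 1; y = λ·(6 - 1) - 1 ≡ 13. → (1, 13)
7P: (1, 13) + (13, 13). λ = (13 - 13)/(13 - 1) ≡ 0/12 mod 19. 12⁻¹ ≡ 8 (mod 19), so λ ≡ 0.
  x = λ² - 1 - 13 = 0 - 14 ≡ 5; y = λ·(1 - 5) - 13 ≡ 6. → (5, 6)

(5, 6)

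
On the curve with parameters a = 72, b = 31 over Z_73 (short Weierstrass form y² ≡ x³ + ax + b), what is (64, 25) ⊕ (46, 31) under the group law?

(64, 25) + (46, 31). λ = (31 - 25)/(46 - 64) ≡ 6/55 mod 73. 55⁻¹ ≡ 4 (mod 73), so λ ≡ 24.
  x = λ² - 64 - 46 = 576 - 110 ≡ 28; y = λ·(64 - 28) - 25 ≡ 36. → (28, 36)

(28, 36)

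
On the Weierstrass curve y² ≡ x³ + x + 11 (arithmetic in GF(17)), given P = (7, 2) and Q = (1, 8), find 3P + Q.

First 3P:
Repeated addition: build up to 3P.
2P: tangent at (7, 2): λ = (3·7² + 1)/(2·2) ≡ 12/4. 4⁻¹ ≡ 13 (mod 17), so λ ≡ 12·13 ≡ 3.
  x = λ² - 7 - 7 = 9 - 14 ≡ 12; y = λ·(7 - 12) - 2 ≡ 0. → (12, 0)
3P: (12, 0) + (7, 2). λ = (2 - 0)/(7 - 12) ≡ 2/12 mod 17. 12⁻¹ ≡ 10 (mod 17) since 12·10 = 120 ≡ 1, so λ ≡ 3.
  x = λ² - 12 - 7 = 9 - 19 ≡ 7; y = λ·(12 - 7) - 0 ≡ 15. → (7, 15)
3P = (7, 15).
Finally 3P + Q:
(7, 15) + (1, 8). λ = (8 - 15)/(1 - 7) ≡ 10/11 mod 17. 11⁻¹ ≡ 14 (mod 17), so λ ≡ 4.
  x = λ² - 7 - 1 = 16 - 8 ≡ 8; y = λ·(7 - 8) - 15 ≡ 15. → (8, 15)

(8, 15)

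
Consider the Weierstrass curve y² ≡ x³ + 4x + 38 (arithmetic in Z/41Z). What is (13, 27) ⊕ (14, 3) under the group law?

(13, 27) + (14, 3). λ = (3 - 27)/(14 - 13) ≡ 17/1 mod 41. 1⁻¹ ≡ 1 (mod 41) since 1·1 = 1 ≡ 1, so λ ≡ 17.
  x = λ² - 13 - 14 = 289 - 27 ≡ 16; y = λ·(13 - 16) - 27 ≡ 4. → (16, 4)

(16, 4)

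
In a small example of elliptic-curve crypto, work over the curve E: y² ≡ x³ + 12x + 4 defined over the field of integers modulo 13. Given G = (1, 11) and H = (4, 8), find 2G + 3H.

First 2G:
Repeated addition: build up to 2G.
2G: tangent at (1, 11): λ = (3·1² + 12)/(2·11) ≡ 2/9. 9⁻¹ ≡ 3 (mod 13) since 9·3 = 27 ≡ 1, so λ ≡ 2·3 ≡ 6.
  x = λ² - 1 - 1 = 36 - 2 ≡ 8; y = λ·(1 - 8) - 11 ≡ 12. → (8, 12)
2G = (8, 12).
Next 3H:
Repeated addition: build up to 3H.
2H: tangent at (4, 8): λ = (3·4² + 12)/(2·8) ≡ 8/3. 3⁻¹ ≡ 9 (mod 13) since 3·9 = 27 ≡ 1, so λ ≡ 8·9 ≡ 7.
  x = λ² - 4 - 4 = 49 - 8 ≡ 2; y = λ·(4 - 2) - 8 ≡ 6. → (2, 6)
3H: (2, 6) + (4, 8). λ = (8 - 6)/(4 - 2) ≡ 2/2 mod 13. 2⁻¹ ≡ 7 (mod 13) since 2·7 = 14 ≡ 1, so λ ≡ 1.
  x = λ² - 2 - 4 = 1 - 6 ≡ 8; y = λ·(2 - 8) - 6 ≡ 1. → (8, 1)
3H = (8, 1).
Finally 2G + 3H:
(8, 12) + (8, 1): same x and y₁ ≡ -y₂, so the sum is the point at infinity.

O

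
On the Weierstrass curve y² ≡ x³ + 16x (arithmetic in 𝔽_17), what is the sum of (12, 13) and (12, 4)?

O

The two points share x = 12 and their y-coordinates satisfy 13 + 4 ≡ 0 (mod 17), so they are inverses. Their sum is 𝒪.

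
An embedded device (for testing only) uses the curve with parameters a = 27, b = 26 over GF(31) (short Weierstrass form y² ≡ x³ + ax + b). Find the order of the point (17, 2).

2P: tangent at (17, 2): λ = (3·17² + 27)/(2·2) ≡ 26/4. 4⁻¹ ≡ 8 (mod 31) since 4·8 = 32 ≡ 1, so λ ≡ 26·8 ≡ 22.
  x = λ² - 17 - 17 = 484 - 34 ≡ 16; y = λ·(17 - 16) - 2 ≡ 20. → (16, 20)
3P: (16, 20) + (17, 2). λ = (2 - 20)/(17 - 16) ≡ 13/1 mod 31. 1⁻¹ ≡ 1 (mod 31), so λ ≡ 13.
  x = λ² - 16 - 17 = 169 - 33 ≡ 12; y = λ·(16 - 12) - 20 ≡ 1. → (12, 1)
4P: (12, 1) + (17, 2). λ = (2 - 1)/(17 - 12) ≡ 1/5 mod 31. 5⁻¹ ≡ 25 (mod 31) since 5·25 = 125 ≡ 1, so λ ≡ 25.
  x = λ² - 12 - 17 = 625 - 29 ≡ 7; y = λ·(12 - 7) - 1 ≡ 0. → (7, 0)
5P: (7, 0) + (17, 2). λ = (2 - 0)/(17 - 7) ≡ 2/10 mod 31. 10⁻¹ ≡ 28 (mod 31), so λ ≡ 25.
  x = λ² - 7 - 17 = 625 - 24 ≡ 12; y = λ·(7 - 12) - 0 ≡ 30. → (12, 30)
6P: (12, 30) + (17, 2). λ = (2 - 30)/(17 - 12) ≡ 3/5 mod 31. 5⁻¹ ≡ 25 (mod 31) since 5·25 = 125 ≡ 1, so λ ≡ 13.
  x = λ² - 12 - 17 = 169 - 29 ≡ 16; y = λ·(12 - 16) - 30 ≡ 11. → (16, 11)
7P: (16, 11) + (17, 2). λ = (2 - 11)/(17 - 16) ≡ 22/1 mod 31. 1⁻¹ ≡ 1 (mod 31) since 1·1 = 1 ≡ 1, so λ ≡ 22.
  x = λ² - 16 - 17 = 484 - 33 ≡ 17; y = λ·(16 - 17) - 11 ≡ 29. → (17, 29)
8P: (17, 29) + (17, 2): same x and y₁ ≡ -y₂, so the sum is O.
8P = O, so the order is 8.

8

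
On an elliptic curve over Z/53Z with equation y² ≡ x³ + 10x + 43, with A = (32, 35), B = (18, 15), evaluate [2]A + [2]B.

(51, 42)

First 2A:
Repeated addition: build up to 2A.
2A: tangent at (32, 35): λ = (3·32² + 10)/(2·35) ≡ 8/17. 17⁻¹ ≡ 25 (mod 53), so λ ≡ 8·25 ≡ 41.
  x = λ² - 32 - 32 = 1681 - 64 ≡ 27; y = λ·(32 - 27) - 35 ≡ 11. → (27, 11)
2A = (27, 11).
Next 2B:
Repeated addition: build up to 2B.
2B: tangent at (18, 15): λ = (3·18² + 10)/(2·15) ≡ 28/30. 30⁻¹ ≡ 23 (mod 53), so λ ≡ 28·23 ≡ 8.
  x = λ² - 18 - 18 = 64 - 36 ≡ 28; y = λ·(18 - 28) - 15 ≡ 11. → (28, 11)
2B = (28, 11).
Finally 2A + 2B:
(27, 11) + (28, 11). λ = (11 - 11)/(28 - 27) ≡ 0/1 mod 53. 1⁻¹ ≡ 1 (mod 53), so λ ≡ 0.
  x = λ² - 27 - 28 = 0 - 55 ≡ 51; y = λ·(27 - 51) - 11 ≡ 42. → (51, 42)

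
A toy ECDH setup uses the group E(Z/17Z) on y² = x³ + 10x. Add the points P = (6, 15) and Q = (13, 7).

(0, 0)

(6, 15) + (13, 7). λ = (7 - 15)/(13 - 6) ≡ 9/7 mod 17. 7⁻¹ ≡ 5 (mod 17) since 7·5 = 35 ≡ 1, so λ ≡ 11.
  x = λ² - 6 - 13 = 121 - 19 ≡ 0; y = λ·(6 - 0) - 15 ≡ 0. → (0, 0)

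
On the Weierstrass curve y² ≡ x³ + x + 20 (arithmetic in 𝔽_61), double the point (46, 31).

(55, 46)

tangent at (46, 31): λ = (3·46² + 1)/(2·31) ≡ 5/1. 1⁻¹ ≡ 1 (mod 61), so λ ≡ 5·1 ≡ 5.
  x = λ² - 46 - 46 = 25 - 92 ≡ 55; y = λ·(46 - 55) - 31 ≡ 46. → (55, 46)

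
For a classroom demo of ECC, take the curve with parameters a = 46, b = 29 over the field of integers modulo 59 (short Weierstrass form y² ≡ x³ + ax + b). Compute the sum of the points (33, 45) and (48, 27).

(33, 45) + (48, 27). λ = (27 - 45)/(48 - 33) ≡ 41/15 mod 59. 15⁻¹ ≡ 4 (mod 59) since 15·4 = 60 ≡ 1, so λ ≡ 46.
  x = λ² - 33 - 48 = 2116 - 81 ≡ 29; y = λ·(33 - 29) - 45 ≡ 21. → (29, 21)

(29, 21)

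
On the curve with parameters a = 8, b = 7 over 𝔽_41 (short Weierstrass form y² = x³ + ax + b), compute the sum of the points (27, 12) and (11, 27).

(5, 34)

(27, 12) + (11, 27). λ = (27 - 12)/(11 - 27) ≡ 15/25 mod 41. 25⁻¹ ≡ 23 (mod 41), so λ ≡ 17.
  x = λ² - 27 - 11 = 289 - 38 ≡ 5; y = λ·(27 - 5) - 12 ≡ 34. → (5, 34)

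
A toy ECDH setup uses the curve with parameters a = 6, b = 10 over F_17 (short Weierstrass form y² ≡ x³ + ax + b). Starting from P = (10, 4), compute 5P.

Repeated addition: build up to 5P.
2P: tangent at (10, 4): λ = (3·10² + 6)/(2·4) ≡ 0/8. 8⁻¹ ≡ 15 (mod 17) since 8·15 = 120 ≡ 1, so λ ≡ 0·15 ≡ 0.
  x = λ² - 10 - 10 = 0 - 20 ≡ 14; y = λ·(10 - 14) - 4 ≡ 13. → (14, 13)
3P: (14, 13) + (10, 4). λ = (4 - 13)/(10 - 14) ≡ 8/13 mod 17. 13⁻¹ ≡ 4 (mod 17), so λ ≡ 15.
  x = λ² - 14 - 10 = 225 - 24 ≡ 14; y = λ·(14 - 14) - 13 ≡ 4. → (14, 4)
4P: (14, 4) + (10, 4). λ = (4 - 4)/(10 - 14) ≡ 0/13 mod 17. 13⁻¹ ≡ 4 (mod 17), so λ ≡ 0.
  x = λ² - 14 - 10 = 0 - 24 ≡ 10; y = λ·(14 - 10) - 4 ≡ 13. → (10, 13)
5P: (10, 13) + (10, 4): same x and y₁ ≡ -y₂, so the sum is O.

O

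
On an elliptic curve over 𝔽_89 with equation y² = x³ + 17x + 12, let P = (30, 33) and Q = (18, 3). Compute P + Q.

(30, 33) + (18, 3). λ = (3 - 33)/(18 - 30) ≡ 59/77 mod 89. 77⁻¹ ≡ 37 (mod 89) since 77·37 = 2849 ≡ 1, so λ ≡ 47.
  x = λ² - 30 - 18 = 2209 - 48 ≡ 25; y = λ·(30 - 25) - 33 ≡ 24. → (25, 24)

(25, 24)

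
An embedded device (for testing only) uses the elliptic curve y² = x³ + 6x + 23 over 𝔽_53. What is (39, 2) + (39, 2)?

(19, 0)

tangent at (39, 2): λ = (3·39² + 6)/(2·2) ≡ 11/4. 4⁻¹ ≡ 40 (mod 53), so λ ≡ 11·40 ≡ 16.
  x = λ² - 39 - 39 = 256 - 78 ≡ 19; y = λ·(39 - 19) - 2 ≡ 0. → (19, 0)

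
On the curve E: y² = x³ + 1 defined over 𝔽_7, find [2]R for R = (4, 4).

tangent at (4, 4): λ = (3·4² + 0)/(2·4) ≡ 6/1. 1⁻¹ ≡ 1 (mod 7), so λ ≡ 6·1 ≡ 6.
  x = λ² - 4 - 4 = 36 - 8 ≡ 0; y = λ·(4 - 0) - 4 ≡ 6. → (0, 6)

(0, 6)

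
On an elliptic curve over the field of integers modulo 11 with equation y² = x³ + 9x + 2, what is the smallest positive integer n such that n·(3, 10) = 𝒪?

5

2P: tangent at (3, 10): λ = (3·3² + 9)/(2·10) ≡ 3/9. 9⁻¹ ≡ 5 (mod 11), so λ ≡ 3·5 ≡ 4.
  x = λ² - 3 - 3 = 16 - 6 ≡ 10; y = λ·(3 - 10) - 10 ≡ 6. → (10, 6)
3P: (10, 6) + (3, 10). λ = (10 - 6)/(3 - 10) ≡ 4/4 mod 11. 4⁻¹ ≡ 3 (mod 11) since 4·3 = 12 ≡ 1, so λ ≡ 1.
  x = λ² - 10 - 3 = 1 - 13 ≡ 10; y = λ·(10 - 10) - 6 ≡ 5. → (10, 5)
4P: (10, 5) + (3, 10). λ = (10 - 5)/(3 - 10) ≡ 5/4 mod 11. 4⁻¹ ≡ 3 (mod 11) since 4·3 = 12 ≡ 1, so λ ≡ 4.
  x = λ² - 10 - 3 = 16 - 13 ≡ 3; y = λ·(10 - 3) - 5 ≡ 1. → (3, 1)
5P: (3, 1) + (3, 10): same x and y₁ ≡ -y₂, so the sum is 𝒪.
5P = 𝒪, so the order is 5.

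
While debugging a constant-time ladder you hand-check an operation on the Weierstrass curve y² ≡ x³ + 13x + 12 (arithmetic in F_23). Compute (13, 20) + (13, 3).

O

The two points share x = 13 and their y-coordinates satisfy 20 + 3 ≡ 0 (mod 23), so they are inverses. Their sum is O.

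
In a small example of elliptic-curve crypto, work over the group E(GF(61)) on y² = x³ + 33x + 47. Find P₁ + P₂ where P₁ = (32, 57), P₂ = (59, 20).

(32, 57) + (59, 20). λ = (20 - 57)/(59 - 32) ≡ 24/27 mod 61. 27⁻¹ ≡ 52 (mod 61), so λ ≡ 28.
  x = λ² - 32 - 59 = 784 - 91 ≡ 22; y = λ·(32 - 22) - 57 ≡ 40. → (22, 40)

(22, 40)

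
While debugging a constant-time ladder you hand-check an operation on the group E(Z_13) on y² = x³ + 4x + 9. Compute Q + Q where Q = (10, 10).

tangent at (10, 10): λ = (3·10² + 4)/(2·10) ≡ 5/7. 7⁻¹ ≡ 2 (mod 13), so λ ≡ 5·2 ≡ 10.
  x = λ² - 10 - 10 = 100 - 20 ≡ 2; y = λ·(10 - 2) - 10 ≡ 5. → (2, 5)

(2, 5)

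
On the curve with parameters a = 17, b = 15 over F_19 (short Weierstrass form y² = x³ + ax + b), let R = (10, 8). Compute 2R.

(3, 6)

tangent at (10, 8): λ = (3·10² + 17)/(2·8) ≡ 13/16. 16⁻¹ ≡ 6 (mod 19), so λ ≡ 13·6 ≡ 2.
  x = λ² - 10 - 10 = 4 - 20 ≡ 3; y = λ·(10 - 3) - 8 ≡ 6. → (3, 6)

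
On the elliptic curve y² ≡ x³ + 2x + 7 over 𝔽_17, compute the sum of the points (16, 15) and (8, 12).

(16, 15) + (8, 12). λ = (12 - 15)/(8 - 16) ≡ 14/9 mod 17. 9⁻¹ ≡ 2 (mod 17) since 9·2 = 18 ≡ 1, so λ ≡ 11.
  x = λ² - 16 - 8 = 121 - 24 ≡ 12; y = λ·(16 - 12) - 15 ≡ 12. → (12, 12)

(12, 12)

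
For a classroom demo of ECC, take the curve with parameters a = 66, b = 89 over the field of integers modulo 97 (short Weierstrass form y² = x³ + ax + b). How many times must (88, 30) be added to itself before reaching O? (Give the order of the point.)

8

2P: tangent at (88, 30): λ = (3·88² + 66)/(2·30) ≡ 18/60. 60⁻¹ ≡ 76 (mod 97), so λ ≡ 18·76 ≡ 10.
  x = λ² - 88 - 88 = 100 - 176 ≡ 21; y = λ·(88 - 21) - 30 ≡ 58. → (21, 58)
3P: (21, 58) + (88, 30). λ = (30 - 58)/(88 - 21) ≡ 69/67 mod 97. 67⁻¹ ≡ 42 (mod 97), so λ ≡ 85.
  x = λ² - 21 - 88 = 7225 - 109 ≡ 35; y = λ·(21 - 35) - 58 ≡ 13. → (35, 13)
4P: (35, 13) + (88, 30). λ = (30 - 13)/(88 - 35) ≡ 17/53 mod 97. 53⁻¹ ≡ 11 (mod 97) since 53·11 = 583 ≡ 1, so λ ≡ 90.
  x = λ² - 35 - 88 = 8100 - 123 ≡ 23; y = λ·(35 - 23) - 13 ≡ 0. → (23, 0)
5P: (23, 0) + (88, 30). λ = (30 - 0)/(88 - 23) ≡ 30/65 mod 97. 65⁻¹ ≡ 3 (mod 97) since 65·3 = 195 ≡ 1, so λ ≡ 90.
  x = λ² - 23 - 88 = 8100 - 111 ≡ 35; y = λ·(23 - 35) - 0 ≡ 84. → (35, 84)
6P: (35, 84) + (88, 30). λ = (30 - 84)/(88 - 35) ≡ 43/53 mod 97. 53⁻¹ ≡ 11 (mod 97) since 53·11 = 583 ≡ 1, so λ ≡ 85.
  x = λ² - 35 - 88 = 7225 - 123 ≡ 21; y = λ·(35 - 21) - 84 ≡ 39. → (21, 39)
7P: (21, 39) + (88, 30). λ = (30 - 39)/(88 - 21) ≡ 88/67 mod 97. 67⁻¹ ≡ 42 (mod 97), so λ ≡ 10.
  x = λ² - 21 - 88 = 100 - 109 ≡ 88; y = λ·(21 - 88) - 39 ≡ 67. → (88, 67)
8P: (88, 67) + (88, 30): same x and y₁ ≡ -y₂, so the sum is O.
8P = O, so the order is 8.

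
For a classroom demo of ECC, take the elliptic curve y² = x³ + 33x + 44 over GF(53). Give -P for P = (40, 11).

(40, 42)

-(40, 11) = (40, -11 mod 53) = (40, 42).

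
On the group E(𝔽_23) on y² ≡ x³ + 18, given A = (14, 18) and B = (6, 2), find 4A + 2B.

(4, 6)

First 4A:
Repeated addition: build up to 4A.
2A: tangent at (14, 18): λ = (3·14² + 0)/(2·18) ≡ 13/13. 13⁻¹ ≡ 16 (mod 23), so λ ≡ 13·16 ≡ 1.
  x = λ² - 14 - 14 = 1 - 28 ≡ 19; y = λ·(14 - 19) - 18 ≡ 0. → (19, 0)
3A: (19, 0) + (14, 18). λ = (18 - 0)/(14 - 19) ≡ 18/18 mod 23. 18⁻¹ ≡ 9 (mod 23), so λ ≡ 1.
  x = λ² - 19 - 14 = 1 - 33 ≡ 14; y = λ·(19 - 14) - 0 ≡ 5. → (14, 5)
4A: (14, 5) + (14, 18): same x and y₁ ≡ -y₂, so the sum is ∞.
4A = ∞.
Next 2B:
Repeated addition: build up to 2B.
2B: tangent at (6, 2): λ = (3·6² + 0)/(2·2) ≡ 16/4. 4⁻¹ ≡ 6 (mod 23), so λ ≡ 16·6 ≡ 4.
  x = λ² - 6 - 6 = 16 - 12 ≡ 4; y = λ·(6 - 4) - 2 ≡ 6. → (4, 6)
2B = (4, 6).
Finally 4A + 2B:
∞ + (4, 6) = (4, 6) (identity).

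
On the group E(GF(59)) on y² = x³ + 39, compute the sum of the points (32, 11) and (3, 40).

(25, 41)

(32, 11) + (3, 40). λ = (40 - 11)/(3 - 32) ≡ 29/30 mod 59. 30⁻¹ ≡ 2 (mod 59) since 30·2 = 60 ≡ 1, so λ ≡ 58.
  x = λ² - 32 - 3 = 3364 - 35 ≡ 25; y = λ·(32 - 25) - 11 ≡ 41. → (25, 41)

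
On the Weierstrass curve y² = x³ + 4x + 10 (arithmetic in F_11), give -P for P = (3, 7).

-(3, 7) = (3, -7 mod 11) = (3, 4).

(3, 4)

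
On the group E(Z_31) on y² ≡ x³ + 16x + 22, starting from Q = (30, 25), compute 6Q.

Repeated addition: build up to 6Q.
2Q: tangent at (30, 25): λ = (3·30² + 16)/(2·25) ≡ 19/19. 19⁻¹ ≡ 18 (mod 31) since 19·18 = 342 ≡ 1, so λ ≡ 19·18 ≡ 1.
  x = λ² - 30 - 30 = 1 - 60 ≡ 3; y = λ·(30 - 3) - 25 ≡ 2. → (3, 2)
3Q: (3, 2) + (30, 25). λ = (25 - 2)/(30 - 3) ≡ 23/27 mod 31. 27⁻¹ ≡ 23 (mod 31), so λ ≡ 2.
  x = λ² - 3 - 30 = 4 - 33 ≡ 2; y = λ·(3 - 2) - 2 ≡ 0. → (2, 0)
4Q: (2, 0) + (30, 25). λ = (25 - 0)/(30 - 2) ≡ 25/28 mod 31. 28⁻¹ ≡ 10 (mod 31), so λ ≡ 2.
  x = λ² - 2 - 30 = 4 - 32 ≡ 3; y = λ·(2 - 3) - 0 ≡ 29. → (3, 29)
5Q: (3, 29) + (30, 25). λ = (25 - 29)/(30 - 3) ≡ 27/27 mod 31. 27⁻¹ ≡ 23 (mod 31), so λ ≡ 1.
  x = λ² - 3 - 30 = 1 - 33 ≡ 30; y = λ·(3 - 30) - 29 ≡ 6. → (30, 6)
6Q: (30, 6) + (30, 25): same x and y₁ ≡ -y₂, so the sum is the point at infinity.

O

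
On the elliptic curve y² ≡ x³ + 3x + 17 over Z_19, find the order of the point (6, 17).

2P: tangent at (6, 17): λ = (3·6² + 3)/(2·17) ≡ 16/15. 15⁻¹ ≡ 14 (mod 19), so λ ≡ 16·14 ≡ 15.
  x = λ² - 6 - 6 = 225 - 12 ≡ 4; y = λ·(6 - 4) - 17 ≡ 13. → (4, 13)
3P: (4, 13) + (6, 17). λ = (17 - 13)/(6 - 4) ≡ 4/2 mod 19. 2⁻¹ ≡ 10 (mod 19), so λ ≡ 2.
  x = λ² - 4 - 6 = 4 - 10 ≡ 13; y = λ·(4 - 13) - 13 ≡ 7. → (13, 7)
4P: (13, 7) + (6, 17). λ = (17 - 7)/(6 - 13) ≡ 10/12 mod 19. 12⁻¹ ≡ 8 (mod 19) since 12·8 = 96 ≡ 1, so λ ≡ 4.
  x = λ² - 13 - 6 = 16 - 19 ≡ 16; y = λ·(13 - 16) - 7 ≡ 0. → (16, 0)
5P: (16, 0) + (6, 17). λ = (17 - 0)/(6 - 16) ≡ 17/9 mod 19. 9⁻¹ ≡ 17 (mod 19), so λ ≡ 4.
  x = λ² - 16 - 6 = 16 - 22 ≡ 13; y = λ·(16 - 13) - 0 ≡ 12. → (13, 12)
6P: (13, 12) + (6, 17). λ = (17 - 12)/(6 - 13) ≡ 5/12 mod 19. 12⁻¹ ≡ 8 (mod 19) since 12·8 = 96 ≡ 1, so λ ≡ 2.
  x = λ² - 13 - 6 = 4 - 19 ≡ 4; y = λ·(13 - 4) - 12 ≡ 6. → (4, 6)
7P: (4, 6) + (6, 17). λ = (17 - 6)/(6 - 4) ≡ 11/2 mod 19. 2⁻¹ ≡ 10 (mod 19), so λ ≡ 15.
  x = λ² - 4 - 6 = 225 - 10 ≡ 6; y = λ·(4 - 6) - 6 ≡ 2. → (6, 2)
8P: (6, 2) + (6, 17): same x and y₁ ≡ -y₂, so the sum is O.
8P = O, so the order is 8.

8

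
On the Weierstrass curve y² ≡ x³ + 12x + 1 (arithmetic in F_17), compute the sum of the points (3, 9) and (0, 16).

(10, 13)

(3, 9) + (0, 16). λ = (16 - 9)/(0 - 3) ≡ 7/14 mod 17. 14⁻¹ ≡ 11 (mod 17), so λ ≡ 9.
  x = λ² - 3 - 0 = 81 - 3 ≡ 10; y = λ·(3 - 10) - 9 ≡ 13. → (10, 13)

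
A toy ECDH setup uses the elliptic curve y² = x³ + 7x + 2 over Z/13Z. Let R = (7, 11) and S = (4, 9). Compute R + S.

(7, 11) + (4, 9). λ = (9 - 11)/(4 - 7) ≡ 11/10 mod 13. 10⁻¹ ≡ 4 (mod 13) since 10·4 = 40 ≡ 1, so λ ≡ 5.
  x = λ² - 7 - 4 = 25 - 11 ≡ 1; y = λ·(7 - 1) - 11 ≡ 6. → (1, 6)

(1, 6)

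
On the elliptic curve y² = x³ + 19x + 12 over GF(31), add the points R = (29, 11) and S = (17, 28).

(1, 1)

(29, 11) + (17, 28). λ = (28 - 11)/(17 - 29) ≡ 17/19 mod 31. 19⁻¹ ≡ 18 (mod 31) since 19·18 = 342 ≡ 1, so λ ≡ 27.
  x = λ² - 29 - 17 = 729 - 46 ≡ 1; y = λ·(29 - 1) - 11 ≡ 1. → (1, 1)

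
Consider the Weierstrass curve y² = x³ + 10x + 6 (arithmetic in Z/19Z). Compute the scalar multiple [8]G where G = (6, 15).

Double-and-add on 8 = (1000)₂. Start with G = (6, 15) for the leading 1-bit.
double: tangent at (6, 15): λ = (3·6² + 10)/(2·15) ≡ 4/11. 11⁻¹ ≡ 7 (mod 19), so λ ≡ 4·7 ≡ 9.
  x = λ² - 6 - 6 = 81 - 12 ≡ 12; y = λ·(6 - 12) - 15 ≡ 7. → (12, 7)
double: tangent at (12, 7): λ = (3·12² + 10)/(2·7) ≡ 5/14. 14⁻¹ ≡ 15 (mod 19), so λ ≡ 5·15 ≡ 18.
  x = λ² - 12 - 12 = 324 - 24 ≡ 15; y = λ·(12 - 15) - 7 ≡ 15. → (15, 15)
double: tangent at (15, 15): λ = (3·15² + 10)/(2·15) ≡ 1/11. 11⁻¹ ≡ 7 (mod 19) since 11·7 = 77 ≡ 1, so λ ≡ 1·7 ≡ 7.
  x = λ² - 15 - 15 = 49 - 30 ≡ 0; y = λ·(15 - 0) - 15 ≡ 14. → (0, 14)

(0, 14)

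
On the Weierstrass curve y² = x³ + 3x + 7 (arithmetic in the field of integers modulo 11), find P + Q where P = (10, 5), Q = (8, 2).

(9, 2)

(10, 5) + (8, 2). λ = (2 - 5)/(8 - 10) ≡ 8/9 mod 11. 9⁻¹ ≡ 5 (mod 11), so λ ≡ 7.
  x = λ² - 10 - 8 = 49 - 18 ≡ 9; y = λ·(10 - 9) - 5 ≡ 2. → (9, 2)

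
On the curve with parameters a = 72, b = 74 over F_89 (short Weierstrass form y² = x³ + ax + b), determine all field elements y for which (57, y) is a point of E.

35, 54

x³ + 72x + 74 = 189371 ≡ 68 (mod 89).
Square roots of 68 mod 89: 35 and 54 (since 35² = 1225 ≡ 68).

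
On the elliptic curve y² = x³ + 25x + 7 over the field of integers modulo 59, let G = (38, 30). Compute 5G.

(5, 32)

Double-and-add on 5 = (101)₂. Start with G = (38, 30) for the leading 1-bit.
double: tangent at (38, 30): λ = (3·38² + 25)/(2·30) ≡ 50/1. 1⁻¹ ≡ 1 (mod 59) since 1·1 = 1 ≡ 1, so λ ≡ 50·1 ≡ 50.
  x = λ² - 38 - 38 = 2500 - 76 ≡ 5; y = λ·(38 - 5) - 30 ≡ 27. → (5, 27)
double: tangent at (5, 27): λ = (3·5² + 25)/(2·27) ≡ 41/54. 54⁻¹ ≡ 47 (mod 59) since 54·47 = 2538 ≡ 1, so λ ≡ 41·47 ≡ 39.
  x = λ² - 5 - 5 = 1521 - 10 ≡ 36; y = λ·(5 - 36) - 27 ≡ 3. → (36, 3)
add G: (36, 3) + (38, 30). λ = (30 - 3)/(38 - 36) ≡ 27/2 mod 59. 2⁻¹ ≡ 30 (mod 59), so λ ≡ 43.
  x = λ² - 36 - 38 = 1849 - 74 ≡ 5; y = λ·(36 - 5) - 3 ≡ 32. → (5, 32)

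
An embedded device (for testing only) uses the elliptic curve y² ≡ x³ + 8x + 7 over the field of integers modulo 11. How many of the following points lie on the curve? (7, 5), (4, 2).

(7, 5): 5² ≡ 3, rhs ≡ 10 → off.
(4, 2): 2² ≡ 4, rhs ≡ 4 → on.

1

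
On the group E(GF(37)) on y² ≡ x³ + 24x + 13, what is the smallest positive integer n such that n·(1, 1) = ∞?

7

2P: tangent at (1, 1): λ = (3·1² + 24)/(2·1) ≡ 27/2. 2⁻¹ ≡ 19 (mod 37) since 2·19 = 38 ≡ 1, so λ ≡ 27·19 ≡ 32.
  x = λ² - 1 - 1 = 1024 - 2 ≡ 23; y = λ·(1 - 23) - 1 ≡ 35. → (23, 35)
3P: (23, 35) + (1, 1). λ = (1 - 35)/(1 - 23) ≡ 3/15 mod 37. 15⁻¹ ≡ 5 (mod 37) since 15·5 = 75 ≡ 1, so λ ≡ 15.
  x = λ² - 23 - 1 = 225 - 24 ≡ 16; y = λ·(23 - 16) - 35 ≡ 33. → (16, 33)
4P: (16, 33) + (1, 1). λ = (1 - 33)/(1 - 16) ≡ 5/22 mod 37. 22⁻¹ ≡ 32 (mod 37), so λ ≡ 12.
  x = λ² - 16 - 1 = 144 - 17 ≡ 16; y = λ·(16 - 16) - 33 ≡ 4. → (16, 4)
5P: (16, 4) + (1, 1). λ = (1 - 4)/(1 - 16) ≡ 34/22 mod 37. 22⁻¹ ≡ 32 (mod 37), so λ ≡ 15.
  x = λ² - 16 - 1 = 225 - 17 ≡ 23; y = λ·(16 - 23) - 4 ≡ 2. → (23, 2)
6P: (23, 2) + (1, 1). λ = (1 - 2)/(1 - 23) ≡ 36/15 mod 37. 15⁻¹ ≡ 5 (mod 37) since 15·5 = 75 ≡ 1, so λ ≡ 32.
  x = λ² - 23 - 1 = 1024 - 24 ≡ 1; y = λ·(23 - 1) - 2 ≡ 36. → (1, 36)
7P: (1, 36) + (1, 1): same x and y₁ ≡ -y₂, so the sum is ∞.
7P = ∞, so the order is 7.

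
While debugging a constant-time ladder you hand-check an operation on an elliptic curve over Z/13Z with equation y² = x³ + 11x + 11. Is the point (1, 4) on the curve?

y² = 4² ≡ 3; x³ + 11x + 11 = 23 ≡ 10 (mod 13). 3 ≠ 10.

no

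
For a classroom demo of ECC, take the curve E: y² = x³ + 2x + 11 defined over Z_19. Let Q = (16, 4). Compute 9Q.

(10, 10)

Repeated addition: build up to 9Q.
2Q: tangent at (16, 4): λ = (3·16² + 2)/(2·4) ≡ 10/8. 8⁻¹ ≡ 12 (mod 19) since 8·12 = 96 ≡ 1, so λ ≡ 10·12 ≡ 6.
  x = λ² - 16 - 16 = 36 - 32 ≡ 4; y = λ·(16 - 4) - 4 ≡ 11. → (4, 11)
3Q: (4, 11) + (16, 4). λ = (4 - 11)/(16 - 4) ≡ 12/12 mod 19. 12⁻¹ ≡ 8 (mod 19) since 12·8 = 96 ≡ 1, so λ ≡ 1.
  x = λ² - 4 - 16 = 1 - 20 ≡ 0; y = λ·(4 - 0) - 11 ≡ 12. → (0, 12)
4Q: (0, 12) + (16, 4). λ = (4 - 12)/(16 - 0) ≡ 11/16 mod 19. 16⁻¹ ≡ 6 (mod 19), so λ ≡ 9.
  x = λ² - 0 - 16 = 81 - 16 ≡ 8; y = λ·(0 - 8) - 12 ≡ 11. → (8, 11)
5Q: (8, 11) + (16, 4). λ = (4 - 11)/(16 - 8) ≡ 12/8 mod 19. 8⁻¹ ≡ 12 (mod 19) since 8·12 = 96 ≡ 1, so λ ≡ 11.
  x = λ² - 8 - 16 = 121 - 24 ≡ 2; y = λ·(8 - 2) - 11 ≡ 17. → (2, 17)
6Q: (2, 17) + (16, 4). λ = (4 - 17)/(16 - 2) ≡ 6/14 mod 19. 14⁻¹ ≡ 15 (mod 19), so λ ≡ 14.
  x = λ² - 2 - 16 = 196 - 18 ≡ 7; y = λ·(2 - 7) - 17 ≡ 8. → (7, 8)
7Q: (7, 8) + (16, 4). λ = (4 - 8)/(16 - 7) ≡ 15/9 mod 19. 9⁻¹ ≡ 17 (mod 19), so λ ≡ 8.
  x = λ² - 7 - 16 = 64 - 23 ≡ 3; y = λ·(7 - 3) - 8 ≡ 5. → (3, 5)
8Q: (3, 5) + (16, 4). λ = (4 - 5)/(16 - 3) ≡ 18/13 mod 19. 13⁻¹ ≡ 3 (mod 19) since 13·3 = 39 ≡ 1, so λ ≡ 16.
  x = λ² - 3 - 16 = 256 - 19 ≡ 9; y = λ·(3 - 9) - 5 ≡ 13. → (9, 13)
9Q: (9, 13) + (16, 4). λ = (4 - 13)/(16 - 9) ≡ 10/7 mod 19. 7⁻¹ ≡ 11 (mod 19) since 7·11 = 77 ≡ 1, so λ ≡ 15.
  x = λ² - 9 - 16 = 225 - 25 ≡ 10; y = λ·(9 - 10) - 13 ≡ 10. → (10, 10)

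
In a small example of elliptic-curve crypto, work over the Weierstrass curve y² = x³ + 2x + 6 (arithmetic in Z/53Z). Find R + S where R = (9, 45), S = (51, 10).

(4, 48)

(9, 45) + (51, 10). λ = (10 - 45)/(51 - 9) ≡ 18/42 mod 53. 42⁻¹ ≡ 24 (mod 53), so λ ≡ 8.
  x = λ² - 9 - 51 = 64 - 60 ≡ 4; y = λ·(9 - 4) - 45 ≡ 48. → (4, 48)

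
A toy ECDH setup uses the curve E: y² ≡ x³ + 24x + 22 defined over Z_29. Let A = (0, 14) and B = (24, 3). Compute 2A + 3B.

(19, 0)

First 2A:
Repeated addition: build up to 2A.
2A: tangent at (0, 14): λ = (3·0² + 24)/(2·14) ≡ 24/28. 28⁻¹ ≡ 28 (mod 29) since 28·28 = 784 ≡ 1, so λ ≡ 24·28 ≡ 5.
  x = λ² - 0 - 0 = 25 - 0 ≡ 25; y = λ·(0 - 25) - 14 ≡ 6. → (25, 6)
2A = (25, 6).
Next 3B:
Repeated addition: build up to 3B.
2B: tangent at (24, 3): λ = (3·24² + 24)/(2·3) ≡ 12/6. 6⁻¹ ≡ 5 (mod 29), so λ ≡ 12·5 ≡ 2.
  x = λ² - 24 - 24 = 4 - 48 ≡ 14; y = λ·(24 - 14) - 3 ≡ 17. → (14, 17)
3B: (14, 17) + (24, 3). λ = (3 - 17)/(24 - 14) ≡ 15/10 mod 29. 10⁻¹ ≡ 3 (mod 29) since 10·3 = 30 ≡ 1, so λ ≡ 16.
  x = λ² - 14 - 24 = 256 - 38 ≡ 15; y = λ·(14 - 15) - 17 ≡ 25. → (15, 25)
3B = (15, 25).
Finally 2A + 3B:
(25, 6) + (15, 25). λ = (25 - 6)/(15 - 25) ≡ 19/19 mod 29. 19⁻¹ ≡ 26 (mod 29) since 19·26 = 494 ≡ 1, so λ ≡ 1.
  x = λ² - 25 - 15 = 1 - 40 ≡ 19; y = λ·(25 - 19) - 6 ≡ 0. → (19, 0)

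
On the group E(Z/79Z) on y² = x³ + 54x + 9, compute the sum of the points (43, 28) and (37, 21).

(43, 28) + (37, 21). λ = (21 - 28)/(37 - 43) ≡ 72/73 mod 79. 73⁻¹ ≡ 13 (mod 79) since 73·13 = 949 ≡ 1, so λ ≡ 67.
  x = λ² - 43 - 37 = 4489 - 80 ≡ 64; y = λ·(43 - 64) - 28 ≡ 66. → (64, 66)

(64, 66)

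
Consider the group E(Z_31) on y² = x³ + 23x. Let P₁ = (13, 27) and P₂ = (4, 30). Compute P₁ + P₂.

(21, 17)

(13, 27) + (4, 30). λ = (30 - 27)/(4 - 13) ≡ 3/22 mod 31. 22⁻¹ ≡ 24 (mod 31) since 22·24 = 528 ≡ 1, so λ ≡ 10.
  x = λ² - 13 - 4 = 100 - 17 ≡ 21; y = λ·(13 - 21) - 27 ≡ 17. → (21, 17)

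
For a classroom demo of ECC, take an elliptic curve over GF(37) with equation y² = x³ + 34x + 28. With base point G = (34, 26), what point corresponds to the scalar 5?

(22, 18)

Double-and-add on 5 = (101)₂. Start with G = (34, 26) for the leading 1-bit.
double: tangent at (34, 26): λ = (3·34² + 34)/(2·26) ≡ 24/15. 15⁻¹ ≡ 5 (mod 37) since 15·5 = 75 ≡ 1, so λ ≡ 24·5 ≡ 9.
  x = λ² - 34 - 34 = 81 - 68 ≡ 13; y = λ·(34 - 13) - 26 ≡ 15. → (13, 15)
double: tangent at (13, 15): λ = (3·13² + 34)/(2·15) ≡ 23/30. 30⁻¹ ≡ 21 (mod 37), so λ ≡ 23·21 ≡ 2.
  x = λ² - 13 - 13 = 4 - 26 ≡ 15; y = λ·(13 - 15) - 15 ≡ 18. → (15, 18)
add G: (15, 18) + (34, 26). λ = (26 - 18)/(34 - 15) ≡ 8/19 mod 37. 19⁻¹ ≡ 2 (mod 37), so λ ≡ 16.
  x = λ² - 15 - 34 = 256 - 49 ≡ 22; y = λ·(15 - 22) - 18 ≡ 18. → (22, 18)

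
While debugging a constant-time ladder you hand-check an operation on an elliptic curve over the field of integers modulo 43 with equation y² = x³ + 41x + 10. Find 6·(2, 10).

Write Q = (2, 10).
Double-and-add on 6 = (110)₂. Start with Q = (2, 10) for the leading 1-bit.
double: tangent at (2, 10): λ = (3·2² + 41)/(2·10) ≡ 10/20. 20⁻¹ ≡ 28 (mod 43) since 20·28 = 560 ≡ 1, so λ ≡ 10·28 ≡ 22.
  x = λ² - 2 - 2 = 484 - 4 ≡ 7; y = λ·(2 - 7) - 10 ≡ 9. → (7, 9)
add Q: (7, 9) + (2, 10). λ = (10 - 9)/(2 - 7) ≡ 1/38 mod 43. 38⁻¹ ≡ 17 (mod 43) since 38·17 = 646 ≡ 1, so λ ≡ 17.
  x = λ² - 7 - 2 = 289 - 9 ≡ 22; y = λ·(7 - 22) - 9 ≡ 37. → (22, 37)
double: tangent at (22, 37): λ = (3·22² + 41)/(2·37) ≡ 31/31. 31⁻¹ ≡ 25 (mod 43) since 31·25 = 775 ≡ 1, so λ ≡ 31·25 ≡ 1.
  x = λ² - 22 - 22 = 1 - 44 ≡ 0; y = λ·(22 - 0) - 37 ≡ 28. → (0, 28)

(0, 28)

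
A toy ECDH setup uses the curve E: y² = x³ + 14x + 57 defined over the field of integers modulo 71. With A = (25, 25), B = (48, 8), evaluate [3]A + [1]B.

First 3A:
Repeated addition: build up to 3A.
2A: tangent at (25, 25): λ = (3·25² + 14)/(2·25) ≡ 43/50. 50⁻¹ ≡ 27 (mod 71), so λ ≡ 43·27 ≡ 25.
  x = λ² - 25 - 25 = 625 - 50 ≡ 7; y = λ·(25 - 7) - 25 ≡ 70. → (7, 70)
3A: (7, 70) + (25, 25). λ = (25 - 70)/(25 - 7) ≡ 26/18 mod 71. 18⁻¹ ≡ 4 (mod 71) since 18·4 = 72 ≡ 1, so λ ≡ 33.
  x = λ² - 7 - 25 = 1089 - 32 ≡ 63; y = λ·(7 - 63) - 70 ≡ 70. → (63, 70)
3A = (63, 70).
Finally 3A + B:
(63, 70) + (48, 8). λ = (8 - 70)/(48 - 63) ≡ 9/56 mod 71. 56⁻¹ ≡ 52 (mod 71), so λ ≡ 42.
  x = λ² - 63 - 48 = 1764 - 111 ≡ 20; y = λ·(63 - 20) - 70 ≡ 32. → (20, 32)

(20, 32)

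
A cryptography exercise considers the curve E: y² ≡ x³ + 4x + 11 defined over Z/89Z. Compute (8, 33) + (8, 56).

O

The two points share x = 8 and their y-coordinates satisfy 33 + 56 ≡ 0 (mod 89), so they are inverses. Their sum is O.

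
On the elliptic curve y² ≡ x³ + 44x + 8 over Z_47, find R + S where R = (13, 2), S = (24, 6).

(13, 2) + (24, 6). λ = (6 - 2)/(24 - 13) ≡ 4/11 mod 47. 11⁻¹ ≡ 30 (mod 47) since 11·30 = 330 ≡ 1, so λ ≡ 26.
  x = λ² - 13 - 24 = 676 - 37 ≡ 28; y = λ·(13 - 28) - 2 ≡ 31. → (28, 31)

(28, 31)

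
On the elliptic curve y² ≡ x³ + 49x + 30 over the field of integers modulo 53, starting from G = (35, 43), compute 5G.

(29, 33)

Repeated addition: build up to 5G.
2G: tangent at (35, 43): λ = (3·35² + 49)/(2·43) ≡ 14/33. 33⁻¹ ≡ 45 (mod 53) since 33·45 = 1485 ≡ 1, so λ ≡ 14·45 ≡ 47.
  x = λ² - 35 - 35 = 2209 - 70 ≡ 19; y = λ·(35 - 19) - 43 ≡ 20. → (19, 20)
3G: (19, 20) + (35, 43). λ = (43 - 20)/(35 - 19) ≡ 23/16 mod 53. 16⁻¹ ≡ 10 (mod 53), so λ ≡ 18.
  x = λ² - 19 - 35 = 324 - 54 ≡ 5; y = λ·(19 - 5) - 20 ≡ 20. → (5, 20)
4G: (5, 20) + (35, 43). λ = (43 - 20)/(35 - 5) ≡ 23/30 mod 53. 30⁻¹ ≡ 23 (mod 53), so λ ≡ 52.
  x = λ² - 5 - 35 = 2704 - 40 ≡ 14; y = λ·(5 - 14) - 20 ≡ 42. → (14, 42)
5G: (14, 42) + (35, 43). λ = (43 - 42)/(35 - 14) ≡ 1/21 mod 53. 21⁻¹ ≡ 48 (mod 53), so λ ≡ 48.
  x = λ² - 14 - 35 = 2304 - 49 ≡ 29; y = λ·(14 - 29) - 42 ≡ 33. → (29, 33)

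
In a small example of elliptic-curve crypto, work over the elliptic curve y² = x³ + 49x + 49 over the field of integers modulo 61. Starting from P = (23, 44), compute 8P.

Repeated addition: build up to 8P.
2P: tangent at (23, 44): λ = (3·23² + 49)/(2·44) ≡ 50/27. 27⁻¹ ≡ 52 (mod 61) since 27·52 = 1404 ≡ 1, so λ ≡ 50·52 ≡ 38.
  x = λ² - 23 - 23 = 1444 - 46 ≡ 56; y = λ·(23 - 56) - 44 ≡ 44. → (56, 44)
3P: (56, 44) + (23, 44). λ = (44 - 44)/(23 - 56) ≡ 0/28 mod 61. 28⁻¹ ≡ 24 (mod 61), so λ ≡ 0.
  x = λ² - 56 - 23 = 0 - 79 ≡ 43; y = λ·(56 - 43) - 44 ≡ 17. → (43, 17)
4P: (43, 17) + (23, 44). λ = (44 - 17)/(23 - 43) ≡ 27/41 mod 61. 41⁻¹ ≡ 3 (mod 61), so λ ≡ 20.
  x = λ² - 43 - 23 = 400 - 66 ≡ 29; y = λ·(43 - 29) - 17 ≡ 19. → (29, 19)
5P: (29, 19) + (23, 44). λ = (44 - 19)/(23 - 29) ≡ 25/55 mod 61. 55⁻¹ ≡ 10 (mod 61) since 55·10 = 550 ≡ 1, so λ ≡ 6.
  x = λ² - 29 - 23 = 36 - 52 ≡ 45; y = λ·(29 - 45) - 19 ≡ 7. → (45, 7)
6P: (45, 7) + (23, 44). λ = (44 - 7)/(23 - 45) ≡ 37/39 mod 61. 39⁻¹ ≡ 36 (mod 61) since 39·36 = 1404 ≡ 1, so λ ≡ 51.
  x = λ² - 45 - 23 = 2601 - 68 ≡ 32; y = λ·(45 - 32) - 7 ≡ 46. → (32, 46)
7P: (32, 46) + (23, 44). λ = (44 - 46)/(23 - 32) ≡ 59/52 mod 61. 52⁻¹ ≡ 27 (mod 61), so λ ≡ 7.
  x = λ² - 32 - 23 = 49 - 55 ≡ 55; y = λ·(32 - 55) - 46 ≡ 37. → (55, 37)
8P: (55, 37) + (23, 44). λ = (44 - 37)/(23 - 55) ≡ 7/29 mod 61. 29⁻¹ ≡ 40 (mod 61), so λ ≡ 36.
  x = λ² - 55 - 23 = 1296 - 78 ≡ 59; y = λ·(55 - 59) - 37 ≡ 2. → (59, 2)

(59, 2)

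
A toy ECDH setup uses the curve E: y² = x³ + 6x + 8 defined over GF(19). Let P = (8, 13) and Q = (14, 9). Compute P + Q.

(8, 13) + (14, 9). λ = (9 - 13)/(14 - 8) ≡ 15/6 mod 19. 6⁻¹ ≡ 16 (mod 19), so λ ≡ 12.
  x = λ² - 8 - 14 = 144 - 22 ≡ 8; y = λ·(8 - 8) - 13 ≡ 6. → (8, 6)

(8, 6)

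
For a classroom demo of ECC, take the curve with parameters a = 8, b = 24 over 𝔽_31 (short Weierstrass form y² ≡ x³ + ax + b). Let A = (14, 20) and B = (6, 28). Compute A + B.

(14, 20) + (6, 28). λ = (28 - 20)/(6 - 14) ≡ 8/23 mod 31. 23⁻¹ ≡ 27 (mod 31), so λ ≡ 30.
  x = λ² - 14 - 6 = 900 - 20 ≡ 12; y = λ·(14 - 12) - 20 ≡ 9. → (12, 9)

(12, 9)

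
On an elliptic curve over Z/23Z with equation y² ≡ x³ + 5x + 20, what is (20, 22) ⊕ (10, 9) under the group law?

(20, 22) + (10, 9). λ = (9 - 22)/(10 - 20) ≡ 10/13 mod 23. 13⁻¹ ≡ 16 (mod 23), so λ ≡ 22.
  x = λ² - 20 - 10 = 484 - 30 ≡ 17; y = λ·(20 - 17) - 22 ≡ 21. → (17, 21)

(17, 21)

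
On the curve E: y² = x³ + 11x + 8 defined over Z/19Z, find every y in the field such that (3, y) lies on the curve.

x³ + 11x + 8 = 68 ≡ 11 (mod 19).
Square roots of 11 mod 19: 7 and 12 (since 7² = 49 ≡ 11).

7, 12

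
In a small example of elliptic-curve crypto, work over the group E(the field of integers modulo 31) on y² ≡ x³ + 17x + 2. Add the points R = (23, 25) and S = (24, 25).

(23, 25) + (24, 25). λ = (25 - 25)/(24 - 23) ≡ 0/1 mod 31. 1⁻¹ ≡ 1 (mod 31), so λ ≡ 0.
  x = λ² - 23 - 24 = 0 - 47 ≡ 15; y = λ·(23 - 15) - 25 ≡ 6. → (15, 6)

(15, 6)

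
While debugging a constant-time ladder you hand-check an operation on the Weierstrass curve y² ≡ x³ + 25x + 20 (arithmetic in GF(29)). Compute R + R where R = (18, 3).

(2, 7)

tangent at (18, 3): λ = (3·18² + 25)/(2·3) ≡ 11/6. 6⁻¹ ≡ 5 (mod 29), so λ ≡ 11·5 ≡ 26.
  x = λ² - 18 - 18 = 676 - 36 ≡ 2; y = λ·(18 - 2) - 3 ≡ 7. → (2, 7)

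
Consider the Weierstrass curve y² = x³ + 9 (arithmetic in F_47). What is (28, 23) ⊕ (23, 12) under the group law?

(14, 36)

(28, 23) + (23, 12). λ = (12 - 23)/(23 - 28) ≡ 36/42 mod 47. 42⁻¹ ≡ 28 (mod 47), so λ ≡ 21.
  x = λ² - 28 - 23 = 441 - 51 ≡ 14; y = λ·(28 - 14) - 23 ≡ 36. → (14, 36)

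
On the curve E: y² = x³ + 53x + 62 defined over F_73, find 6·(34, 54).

Write Q = (34, 54).
Double-and-add on 6 = (110)₂. Start with Q = (34, 54) for the leading 1-bit.
double: tangent at (34, 54): λ = (3·34² + 53)/(2·54) ≡ 17/35. 35⁻¹ ≡ 48 (mod 73) since 35·48 = 1680 ≡ 1, so λ ≡ 17·48 ≡ 13.
  x = λ² - 34 - 34 = 169 - 68 ≡ 28; y = λ·(34 - 28) - 54 ≡ 24. → (28, 24)
add Q: (28, 24) + (34, 54). λ = (54 - 24)/(34 - 28) ≡ 30/6 mod 73. 6⁻¹ ≡ 61 (mod 73) since 6·61 = 366 ≡ 1, so λ ≡ 5.
  x = λ² - 28 - 34 = 25 - 62 ≡ 36; y = λ·(28 - 36) - 24 ≡ 9. → (36, 9)
double: tangent at (36, 9): λ = (3·36² + 53)/(2·9) ≡ 72/18. 18⁻¹ ≡ 69 (mod 73) since 18·69 = 1242 ≡ 1, so λ ≡ 72·69 ≡ 4.
  x = λ² - 36 - 36 = 16 - 72 ≡ 17; y = λ·(36 - 17) - 9 ≡ 67. → (17, 67)

(17, 67)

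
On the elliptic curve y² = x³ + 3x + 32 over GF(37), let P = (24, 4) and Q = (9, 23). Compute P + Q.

(1, 31)

(24, 4) + (9, 23). λ = (23 - 4)/(9 - 24) ≡ 19/22 mod 37. 22⁻¹ ≡ 32 (mod 37), so λ ≡ 16.
  x = λ² - 24 - 9 = 256 - 33 ≡ 1; y = λ·(24 - 1) - 4 ≡ 31. → (1, 31)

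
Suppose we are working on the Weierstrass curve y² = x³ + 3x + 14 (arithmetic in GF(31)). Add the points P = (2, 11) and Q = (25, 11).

(2, 11) + (25, 11). λ = (11 - 11)/(25 - 2) ≡ 0/23 mod 31. 23⁻¹ ≡ 27 (mod 31), so λ ≡ 0.
  x = λ² - 2 - 25 = 0 - 27 ≡ 4; y = λ·(2 - 4) - 11 ≡ 20. → (4, 20)

(4, 20)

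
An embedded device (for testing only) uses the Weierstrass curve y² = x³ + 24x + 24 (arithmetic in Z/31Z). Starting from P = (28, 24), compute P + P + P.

(27, 22)

Repeated addition: build up to 3P.
2P: tangent at (28, 24): λ = (3·28² + 24)/(2·24) ≡ 20/17. 17⁻¹ ≡ 11 (mod 31), so λ ≡ 20·11 ≡ 3.
  x = λ² - 28 - 28 = 9 - 56 ≡ 15; y = λ·(28 - 15) - 24 ≡ 15. → (15, 15)
3P: (15, 15) + (28, 24). λ = (24 - 15)/(28 - 15) ≡ 9/13 mod 31. 13⁻¹ ≡ 12 (mod 31), so λ ≡ 15.
  x = λ² - 15 - 28 = 225 - 43 ≡ 27; y = λ·(15 - 27) - 15 ≡ 22. → (27, 22)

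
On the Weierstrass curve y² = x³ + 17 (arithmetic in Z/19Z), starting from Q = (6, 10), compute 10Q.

Double-and-add on 10 = (1010)₂. Start with Q = (6, 10) for the leading 1-bit.
double: tangent at (6, 10): λ = (3·6² + 0)/(2·10) ≡ 13/1. 1⁻¹ ≡ 1 (mod 19), so λ ≡ 13·1 ≡ 13.
  x = λ² - 6 - 6 = 169 - 12 ≡ 5; y = λ·(6 - 5) - 10 ≡ 3. → (5, 3)
double: tangent at (5, 3): λ = (3·5² + 0)/(2·3) ≡ 18/6. 6⁻¹ ≡ 16 (mod 19), so λ ≡ 18·16 ≡ 3.
  x = λ² - 5 - 5 = 9 - 10 ≡ 18; y = λ·(5 - 18) - 3 ≡ 15. → (18, 15)
add Q: (18, 15) + (6, 10). λ = (10 - 15)/(6 - 18) ≡ 14/7 mod 19. 7⁻¹ ≡ 11 (mod 19), so λ ≡ 2.
  x = λ² - 18 - 6 = 4 - 24 ≡ 18; y = λ·(18 - 18) - 15 ≡ 4. → (18, 4)
double: tangent at (18, 4): λ = (3·18² + 0)/(2·4) ≡ 3/8. 8⁻¹ ≡ 12 (mod 19), so λ ≡ 3·12 ≡ 17.
  x = λ² - 18 - 18 = 289 - 36 ≡ 6; y = λ·(18 - 6) - 4 ≡ 10. → (6, 10)

(6, 10)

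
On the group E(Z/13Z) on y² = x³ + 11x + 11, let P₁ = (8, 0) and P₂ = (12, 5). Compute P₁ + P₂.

(8, 0) + (12, 5). λ = (5 - 0)/(12 - 8) ≡ 5/4 mod 13. 4⁻¹ ≡ 10 (mod 13), so λ ≡ 11.
  x = λ² - 8 - 12 = 121 - 20 ≡ 10; y = λ·(8 - 10) - 0 ≡ 4. → (10, 4)

(10, 4)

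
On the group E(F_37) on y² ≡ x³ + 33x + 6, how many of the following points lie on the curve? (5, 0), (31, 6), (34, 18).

(5, 0): 0² ≡ 0, rhs ≡ 0 → on.
(31, 6): 6² ≡ 36, rhs ≡ 36 → on.
(34, 18): 18² ≡ 28, rhs ≡ 28 → on.

3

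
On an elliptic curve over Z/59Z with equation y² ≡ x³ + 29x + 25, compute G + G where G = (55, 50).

tangent at (55, 50): λ = (3·55² + 29)/(2·50) ≡ 18/41. 41⁻¹ ≡ 36 (mod 59) since 41·36 = 1476 ≡ 1, so λ ≡ 18·36 ≡ 58.
  x = λ² - 55 - 55 = 3364 - 110 ≡ 9; y = λ·(55 - 9) - 50 ≡ 22. → (9, 22)

(9, 22)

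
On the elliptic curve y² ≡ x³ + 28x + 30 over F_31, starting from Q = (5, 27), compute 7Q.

(30, 1)

Double-and-add on 7 = (111)₂. Start with Q = (5, 27) for the leading 1-bit.
double: tangent at (5, 27): λ = (3·5² + 28)/(2·27) ≡ 10/23. 23⁻¹ ≡ 27 (mod 31) since 23·27 = 621 ≡ 1, so λ ≡ 10·27 ≡ 22.
  x = λ² - 5 - 5 = 484 - 10 ≡ 9; y = λ·(5 - 9) - 27 ≡ 9. → (9, 9)
add Q: (9, 9) + (5, 27). λ = (27 - 9)/(5 - 9) ≡ 18/27 mod 31. 27⁻¹ ≡ 23 (mod 31), so λ ≡ 11.
  x = λ² - 9 - 5 = 121 - 14 ≡ 14; y = λ·(9 - 14) - 9 ≡ 29. → (14, 29)
double: tangent at (14, 29): λ = (3·14² + 28)/(2·29) ≡ 27/27. 27⁻¹ ≡ 23 (mod 31), so λ ≡ 27·23 ≡ 1.
  x = λ² - 14 - 14 = 1 - 28 ≡ 4; y = λ·(14 - 4) - 29 ≡ 12. → (4, 12)
add Q: (4, 12) + (5, 27). λ = (27 - 12)/(5 - 4) ≡ 15/1 mod 31. 1⁻¹ ≡ 1 (mod 31) since 1·1 = 1 ≡ 1, so λ ≡ 15.
  x = λ² - 4 - 5 = 225 - 9 ≡ 30; y = λ·(4 - 30) - 12 ≡ 1. → (30, 1)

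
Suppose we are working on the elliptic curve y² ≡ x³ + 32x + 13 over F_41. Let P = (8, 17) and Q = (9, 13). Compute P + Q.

(8, 17) + (9, 13). λ = (13 - 17)/(9 - 8) ≡ 37/1 mod 41. 1⁻¹ ≡ 1 (mod 41) since 1·1 = 1 ≡ 1, so λ ≡ 37.
  x = λ² - 8 - 9 = 1369 - 17 ≡ 40; y = λ·(8 - 40) - 17 ≡ 29. → (40, 29)

(40, 29)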